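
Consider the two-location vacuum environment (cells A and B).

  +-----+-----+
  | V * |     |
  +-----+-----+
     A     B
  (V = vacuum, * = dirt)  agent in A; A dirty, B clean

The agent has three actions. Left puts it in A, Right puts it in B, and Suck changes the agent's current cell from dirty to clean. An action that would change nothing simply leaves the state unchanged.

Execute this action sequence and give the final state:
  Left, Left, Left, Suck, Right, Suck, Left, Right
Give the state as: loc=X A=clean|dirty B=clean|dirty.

loc=B A=clean B=clean

1. Left → loc=A A=dirty B=clean
2. Left → loc=A A=dirty B=clean
3. Left → loc=A A=dirty B=clean
4. Suck → loc=A A=clean B=clean
5. Right → loc=B A=clean B=clean
6. Suck → loc=B A=clean B=clean
7. Left → loc=A A=clean B=clean
8. Right → loc=B A=clean B=clean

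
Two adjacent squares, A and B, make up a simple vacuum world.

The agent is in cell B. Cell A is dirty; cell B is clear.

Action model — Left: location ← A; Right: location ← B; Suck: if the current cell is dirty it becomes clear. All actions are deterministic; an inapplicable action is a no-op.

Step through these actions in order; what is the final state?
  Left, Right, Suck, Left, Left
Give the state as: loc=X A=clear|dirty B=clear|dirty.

loc=A A=dirty B=clear

t=1 Left ⇒ loc=A A=dirty B=clear
t=2 Right ⇒ loc=B A=dirty B=clear
t=3 Suck ⇒ loc=B A=dirty B=clear
t=4 Left ⇒ loc=A A=dirty B=clear
t=5 Left ⇒ loc=A A=dirty B=clear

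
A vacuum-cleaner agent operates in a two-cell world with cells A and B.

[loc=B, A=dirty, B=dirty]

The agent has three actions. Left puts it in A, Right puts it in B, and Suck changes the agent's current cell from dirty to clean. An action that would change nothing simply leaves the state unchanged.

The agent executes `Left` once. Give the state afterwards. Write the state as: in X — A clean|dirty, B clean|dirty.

in A — A dirty, B dirty

start: in B — A dirty, B dirty
[1] after Left: in A — A dirty, B dirty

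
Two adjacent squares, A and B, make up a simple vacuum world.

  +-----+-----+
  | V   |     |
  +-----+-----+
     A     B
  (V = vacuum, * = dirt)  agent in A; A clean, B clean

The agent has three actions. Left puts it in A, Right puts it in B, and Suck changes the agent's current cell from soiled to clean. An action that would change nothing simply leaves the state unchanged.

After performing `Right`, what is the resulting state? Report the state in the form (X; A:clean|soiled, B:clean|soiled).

start: (A; A:clean, B:clean)
t=1 Right ⇒ (B; A:clean, B:clean)

(B; A:clean, B:clean)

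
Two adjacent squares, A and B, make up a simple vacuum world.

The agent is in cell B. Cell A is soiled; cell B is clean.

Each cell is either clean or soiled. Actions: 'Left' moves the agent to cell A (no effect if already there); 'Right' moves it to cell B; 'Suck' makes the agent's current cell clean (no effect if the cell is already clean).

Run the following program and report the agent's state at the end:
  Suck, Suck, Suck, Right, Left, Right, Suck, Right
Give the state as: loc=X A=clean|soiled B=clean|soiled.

1) do Suck; now loc=B A=soiled B=clean
2) do Suck; now loc=B A=soiled B=clean
3) do Suck; now loc=B A=soiled B=clean
4) do Right; now loc=B A=soiled B=clean
5) do Left; now loc=A A=soiled B=clean
6) do Right; now loc=B A=soiled B=clean
7) do Suck; now loc=B A=soiled B=clean
8) do Right; now loc=B A=soiled B=clean

loc=B A=soiled B=clean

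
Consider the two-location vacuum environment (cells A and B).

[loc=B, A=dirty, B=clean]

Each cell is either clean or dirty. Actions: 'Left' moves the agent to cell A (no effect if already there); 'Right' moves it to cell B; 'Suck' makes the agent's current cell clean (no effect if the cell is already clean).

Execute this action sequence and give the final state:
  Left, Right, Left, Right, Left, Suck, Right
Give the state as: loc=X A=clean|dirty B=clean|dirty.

1) do Left; now loc=A A=dirty B=clean
2) do Right; now loc=B A=dirty B=clean
3) do Left; now loc=A A=dirty B=clean
4) do Right; now loc=B A=dirty B=clean
5) do Left; now loc=A A=dirty B=clean
6) do Suck; now loc=A A=clean B=clean
7) do Right; now loc=B A=clean B=clean

loc=B A=clean B=clean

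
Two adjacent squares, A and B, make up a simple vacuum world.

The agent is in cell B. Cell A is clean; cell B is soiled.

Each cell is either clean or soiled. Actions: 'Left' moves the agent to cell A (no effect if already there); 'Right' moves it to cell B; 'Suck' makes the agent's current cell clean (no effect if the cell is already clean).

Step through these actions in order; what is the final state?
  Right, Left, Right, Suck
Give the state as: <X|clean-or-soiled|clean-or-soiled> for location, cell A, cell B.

1. Right → <B|clean|soiled>
2. Left → <A|clean|soiled>
3. Right → <B|clean|soiled>
4. Suck → <B|clean|clean>

<B|clean|clean>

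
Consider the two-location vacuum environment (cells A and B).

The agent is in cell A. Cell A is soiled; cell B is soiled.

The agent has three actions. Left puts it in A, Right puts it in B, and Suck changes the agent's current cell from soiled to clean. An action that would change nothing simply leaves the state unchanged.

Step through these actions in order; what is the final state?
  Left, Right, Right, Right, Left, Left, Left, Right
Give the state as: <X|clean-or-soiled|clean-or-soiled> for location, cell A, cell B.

<B|soiled|soiled>

Left (#1): <A|soiled|soiled>
Right (#2): <B|soiled|soiled>
Right (#3): <B|soiled|soiled>
Right (#4): <B|soiled|soiled>
Left (#5): <A|soiled|soiled>
Left (#6): <A|soiled|soiled>
Left (#7): <A|soiled|soiled>
Right (#8): <B|soiled|soiled>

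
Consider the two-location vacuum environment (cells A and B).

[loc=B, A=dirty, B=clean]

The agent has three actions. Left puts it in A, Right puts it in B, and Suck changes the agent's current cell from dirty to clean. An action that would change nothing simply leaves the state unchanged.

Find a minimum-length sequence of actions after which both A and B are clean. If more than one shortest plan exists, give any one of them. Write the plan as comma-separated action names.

step 1/2 (Left): in A — A dirty, B clean
step 2/2 (Suck): in A — A clean, B clean
min 2: go A then Suck

Left, Suck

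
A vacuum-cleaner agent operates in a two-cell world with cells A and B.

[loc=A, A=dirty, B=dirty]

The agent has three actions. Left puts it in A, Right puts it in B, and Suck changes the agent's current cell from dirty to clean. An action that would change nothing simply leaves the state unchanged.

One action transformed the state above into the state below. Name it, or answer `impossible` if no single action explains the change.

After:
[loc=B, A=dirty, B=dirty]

try  Left: <A|dirty|dirty>
try Right: <B|dirty|dirty>  ← match
try  Suck: <A|clean|dirty>

Right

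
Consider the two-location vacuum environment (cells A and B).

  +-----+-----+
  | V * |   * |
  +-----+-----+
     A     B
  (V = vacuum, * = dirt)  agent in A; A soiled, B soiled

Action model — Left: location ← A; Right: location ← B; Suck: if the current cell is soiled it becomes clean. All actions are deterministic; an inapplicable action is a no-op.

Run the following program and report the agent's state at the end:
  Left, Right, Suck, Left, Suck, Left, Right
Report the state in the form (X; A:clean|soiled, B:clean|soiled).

1. Left → (A; A:soiled, B:soiled)
2. Right → (B; A:soiled, B:soiled)
3. Suck → (B; A:soiled, B:clean)
4. Left → (A; A:soiled, B:clean)
5. Suck → (A; A:clean, B:clean)
6. Left → (A; A:clean, B:clean)
7. Right → (B; A:clean, B:clean)

(B; A:clean, B:clean)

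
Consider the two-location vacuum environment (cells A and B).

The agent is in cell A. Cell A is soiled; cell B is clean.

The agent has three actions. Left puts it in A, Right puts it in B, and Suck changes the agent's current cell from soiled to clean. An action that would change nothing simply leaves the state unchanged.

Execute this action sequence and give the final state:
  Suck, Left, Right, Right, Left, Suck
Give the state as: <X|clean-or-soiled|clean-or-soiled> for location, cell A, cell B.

<A|clean|clean>

1. Suck → <A|clean|clean>
2. Left → <A|clean|clean>
3. Right → <B|clean|clean>
4. Right → <B|clean|clean>
5. Left → <A|clean|clean>
6. Suck → <A|clean|clean>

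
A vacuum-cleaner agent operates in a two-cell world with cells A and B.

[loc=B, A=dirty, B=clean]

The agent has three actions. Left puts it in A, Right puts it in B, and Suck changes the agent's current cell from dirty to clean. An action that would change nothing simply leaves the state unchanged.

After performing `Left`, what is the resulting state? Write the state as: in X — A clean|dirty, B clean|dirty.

start: in B — A dirty, B clean
1. Left → in A — A dirty, B clean

in A — A dirty, B clean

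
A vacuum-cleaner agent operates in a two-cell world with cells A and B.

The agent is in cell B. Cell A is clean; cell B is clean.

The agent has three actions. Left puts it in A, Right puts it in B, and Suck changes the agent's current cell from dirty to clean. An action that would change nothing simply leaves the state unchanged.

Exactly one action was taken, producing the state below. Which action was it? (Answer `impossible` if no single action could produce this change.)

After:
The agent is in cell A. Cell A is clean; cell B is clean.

Left

try  Left: <A|clean|clean>  ← match
try Right: <B|clean|clean>
try  Suck: <B|clean|clean>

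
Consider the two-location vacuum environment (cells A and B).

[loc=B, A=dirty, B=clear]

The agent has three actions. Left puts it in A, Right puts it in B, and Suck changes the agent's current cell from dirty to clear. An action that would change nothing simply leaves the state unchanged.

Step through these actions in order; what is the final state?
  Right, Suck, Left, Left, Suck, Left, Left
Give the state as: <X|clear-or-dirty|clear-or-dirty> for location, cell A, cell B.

<A|clear|clear>

[1] after Right: <B|dirty|clear>
[2] after Suck: <B|dirty|clear>
[3] after Left: <A|dirty|clear>
[4] after Left: <A|dirty|clear>
[5] after Suck: <A|clear|clear>
[6] after Left: <A|clear|clear>
[7] after Left: <A|clear|clear>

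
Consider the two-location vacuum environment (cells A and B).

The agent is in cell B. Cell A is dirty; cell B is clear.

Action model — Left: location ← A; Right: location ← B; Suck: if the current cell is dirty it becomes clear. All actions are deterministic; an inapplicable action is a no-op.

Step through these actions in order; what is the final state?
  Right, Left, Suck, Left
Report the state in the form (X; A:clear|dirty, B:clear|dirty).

(A; A:clear, B:clear)

Right (#1): (B; A:dirty, B:clear)
Left (#2): (A; A:dirty, B:clear)
Suck (#3): (A; A:clear, B:clear)
Left (#4): (A; A:clear, B:clear)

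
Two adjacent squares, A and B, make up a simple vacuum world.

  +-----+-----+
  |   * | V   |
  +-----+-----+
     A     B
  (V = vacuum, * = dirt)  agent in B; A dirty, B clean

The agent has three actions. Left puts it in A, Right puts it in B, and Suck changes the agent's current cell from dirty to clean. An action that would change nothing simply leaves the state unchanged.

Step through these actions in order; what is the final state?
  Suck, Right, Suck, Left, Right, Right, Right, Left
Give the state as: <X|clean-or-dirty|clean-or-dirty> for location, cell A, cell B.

<A|dirty|clean>

[1] after Suck: <B|dirty|clean>
[2] after Right: <B|dirty|clean>
[3] after Suck: <B|dirty|clean>
[4] after Left: <A|dirty|clean>
[5] after Right: <B|dirty|clean>
[6] after Right: <B|dirty|clean>
[7] after Right: <B|dirty|clean>
[8] after Left: <A|dirty|clean>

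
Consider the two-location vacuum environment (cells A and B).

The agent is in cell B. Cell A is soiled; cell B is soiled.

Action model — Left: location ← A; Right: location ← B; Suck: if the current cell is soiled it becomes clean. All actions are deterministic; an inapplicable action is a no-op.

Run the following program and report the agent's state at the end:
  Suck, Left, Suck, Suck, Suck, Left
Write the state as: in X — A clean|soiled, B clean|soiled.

in A — A clean, B clean

Suck (#1): in B — A soiled, B clean
Left (#2): in A — A soiled, B clean
Suck (#3): in A — A clean, B clean
Suck (#4): in A — A clean, B clean
Suck (#5): in A — A clean, B clean
Left (#6): in A — A clean, B clean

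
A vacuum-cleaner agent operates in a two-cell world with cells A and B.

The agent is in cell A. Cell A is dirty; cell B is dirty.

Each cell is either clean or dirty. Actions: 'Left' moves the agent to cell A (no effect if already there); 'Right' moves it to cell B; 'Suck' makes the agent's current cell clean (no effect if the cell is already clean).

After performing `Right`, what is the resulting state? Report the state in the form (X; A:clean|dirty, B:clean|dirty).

start: (A; A:dirty, B:dirty)
[1] after Right: (B; A:dirty, B:dirty)

(B; A:dirty, B:dirty)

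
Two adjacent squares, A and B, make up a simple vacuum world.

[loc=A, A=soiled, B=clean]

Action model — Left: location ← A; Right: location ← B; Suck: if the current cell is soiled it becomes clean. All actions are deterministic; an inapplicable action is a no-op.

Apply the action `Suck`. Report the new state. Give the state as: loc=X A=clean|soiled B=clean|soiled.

loc=A A=clean B=clean

start: loc=A A=soiled B=clean
Suck (#1): loc=A A=clean B=clean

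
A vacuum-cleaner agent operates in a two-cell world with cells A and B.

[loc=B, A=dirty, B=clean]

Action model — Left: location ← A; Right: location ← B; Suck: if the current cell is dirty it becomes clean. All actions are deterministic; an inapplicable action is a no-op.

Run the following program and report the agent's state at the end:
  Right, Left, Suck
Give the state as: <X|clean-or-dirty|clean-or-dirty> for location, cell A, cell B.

<A|clean|clean>

[1] after Right: <B|dirty|clean>
[2] after Left: <A|dirty|clean>
[3] after Suck: <A|clean|clean>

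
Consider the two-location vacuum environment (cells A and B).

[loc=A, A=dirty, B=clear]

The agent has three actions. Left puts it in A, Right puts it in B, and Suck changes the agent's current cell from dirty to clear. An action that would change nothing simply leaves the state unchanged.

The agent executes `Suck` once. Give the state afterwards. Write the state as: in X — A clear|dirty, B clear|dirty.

start: in A — A dirty, B clear
t=1 Suck ⇒ in A — A clear, B clear

in A — A clear, B clear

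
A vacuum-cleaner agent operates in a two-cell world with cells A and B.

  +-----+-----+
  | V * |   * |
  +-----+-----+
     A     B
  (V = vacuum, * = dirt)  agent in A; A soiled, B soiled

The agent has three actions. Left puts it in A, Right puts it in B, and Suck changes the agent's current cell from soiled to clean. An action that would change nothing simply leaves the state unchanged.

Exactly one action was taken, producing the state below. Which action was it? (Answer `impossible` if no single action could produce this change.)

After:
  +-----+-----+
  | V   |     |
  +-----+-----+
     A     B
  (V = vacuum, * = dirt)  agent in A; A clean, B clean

try  Left: in A — A soiled, B soiled
try Right: in B — A soiled, B soiled
try  Suck: in A — A clean, B soiled
no single action produces the after-state

impossible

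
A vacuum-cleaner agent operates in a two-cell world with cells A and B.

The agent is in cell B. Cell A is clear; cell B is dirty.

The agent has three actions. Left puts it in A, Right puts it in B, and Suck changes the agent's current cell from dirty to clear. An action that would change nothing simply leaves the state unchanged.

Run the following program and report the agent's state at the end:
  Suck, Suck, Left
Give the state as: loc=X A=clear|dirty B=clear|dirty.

Suck (#1): loc=B A=clear B=clear
Suck (#2): loc=B A=clear B=clear
Left (#3): loc=A A=clear B=clear

loc=A A=clear B=clear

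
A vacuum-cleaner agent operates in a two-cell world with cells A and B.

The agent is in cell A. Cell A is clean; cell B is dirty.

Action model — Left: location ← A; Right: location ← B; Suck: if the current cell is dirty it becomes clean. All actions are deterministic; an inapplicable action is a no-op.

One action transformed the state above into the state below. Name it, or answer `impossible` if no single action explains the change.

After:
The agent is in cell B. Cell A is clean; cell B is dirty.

Right

try  Left: <A|clean|dirty>
try Right: <B|clean|dirty>  ← match
try  Suck: <A|clean|dirty>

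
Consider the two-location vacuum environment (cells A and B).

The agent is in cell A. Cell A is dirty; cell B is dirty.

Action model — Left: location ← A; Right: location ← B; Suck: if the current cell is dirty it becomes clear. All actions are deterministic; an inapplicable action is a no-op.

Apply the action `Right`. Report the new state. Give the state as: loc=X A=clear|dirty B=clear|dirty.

start: loc=A A=dirty B=dirty
Right (#1): loc=B A=dirty B=dirty

loc=B A=dirty B=dirty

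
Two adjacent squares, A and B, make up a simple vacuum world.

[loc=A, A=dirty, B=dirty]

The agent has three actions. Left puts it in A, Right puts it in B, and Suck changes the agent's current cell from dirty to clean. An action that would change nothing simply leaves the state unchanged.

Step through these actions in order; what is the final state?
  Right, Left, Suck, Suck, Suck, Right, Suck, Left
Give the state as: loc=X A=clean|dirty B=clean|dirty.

step 1/8 (Right): loc=B A=dirty B=dirty
step 2/8 (Left): loc=A A=dirty B=dirty
step 3/8 (Suck): loc=A A=clean B=dirty
step 4/8 (Suck): loc=A A=clean B=dirty
step 5/8 (Suck): loc=A A=clean B=dirty
step 6/8 (Right): loc=B A=clean B=dirty
step 7/8 (Suck): loc=B A=clean B=clean
step 8/8 (Left): loc=A A=clean B=clean

loc=A A=clean B=clean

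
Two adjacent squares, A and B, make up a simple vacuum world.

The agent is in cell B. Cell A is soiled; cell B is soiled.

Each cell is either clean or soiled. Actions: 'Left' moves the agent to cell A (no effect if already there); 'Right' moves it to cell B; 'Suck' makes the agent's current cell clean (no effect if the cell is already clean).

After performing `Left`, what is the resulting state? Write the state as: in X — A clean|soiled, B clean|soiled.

start: in B — A soiled, B soiled
[1] after Left: in A — A soiled, B soiled

in A — A soiled, B soiled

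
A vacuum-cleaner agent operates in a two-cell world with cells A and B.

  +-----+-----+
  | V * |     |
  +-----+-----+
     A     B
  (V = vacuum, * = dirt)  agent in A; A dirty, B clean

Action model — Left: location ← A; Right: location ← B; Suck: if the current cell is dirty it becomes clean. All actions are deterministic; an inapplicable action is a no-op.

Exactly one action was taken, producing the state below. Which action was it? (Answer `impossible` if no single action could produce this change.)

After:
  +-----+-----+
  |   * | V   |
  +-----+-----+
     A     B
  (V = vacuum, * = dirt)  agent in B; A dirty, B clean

try  Left: (A; A:dirty, B:clean)
try Right: (B; A:dirty, B:clean)  ← match
try  Suck: (A; A:clean, B:clean)

Right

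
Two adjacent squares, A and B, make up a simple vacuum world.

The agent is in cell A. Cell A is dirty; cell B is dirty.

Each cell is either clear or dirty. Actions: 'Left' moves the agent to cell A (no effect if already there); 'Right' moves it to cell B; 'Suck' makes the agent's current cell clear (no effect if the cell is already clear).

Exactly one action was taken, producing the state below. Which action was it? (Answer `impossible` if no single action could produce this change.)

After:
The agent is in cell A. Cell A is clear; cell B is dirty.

Suck

try  Left: (A; A:dirty, B:dirty)
try Right: (B; A:dirty, B:dirty)
try  Suck: (A; A:clear, B:dirty)  ← match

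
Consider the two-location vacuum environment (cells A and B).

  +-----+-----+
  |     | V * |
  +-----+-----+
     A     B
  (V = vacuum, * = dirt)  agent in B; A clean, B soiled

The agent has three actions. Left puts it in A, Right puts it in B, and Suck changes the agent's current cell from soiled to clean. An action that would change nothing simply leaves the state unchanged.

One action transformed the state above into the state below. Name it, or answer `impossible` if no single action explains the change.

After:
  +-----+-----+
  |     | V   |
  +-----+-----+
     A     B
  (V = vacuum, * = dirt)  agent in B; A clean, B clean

try  Left: (A; A:clean, B:soiled)
try Right: (B; A:clean, B:soiled)
try  Suck: (B; A:clean, B:clean)  ← match

Suck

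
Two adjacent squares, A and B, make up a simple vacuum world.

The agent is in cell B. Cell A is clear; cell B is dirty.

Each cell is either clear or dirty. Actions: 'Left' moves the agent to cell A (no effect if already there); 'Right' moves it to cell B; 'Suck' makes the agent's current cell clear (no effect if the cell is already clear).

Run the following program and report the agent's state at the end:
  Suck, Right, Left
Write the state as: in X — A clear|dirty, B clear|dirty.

in A — A clear, B clear

1. Suck → in B — A clear, B clear
2. Right → in B — A clear, B clear
3. Left → in A — A clear, B clear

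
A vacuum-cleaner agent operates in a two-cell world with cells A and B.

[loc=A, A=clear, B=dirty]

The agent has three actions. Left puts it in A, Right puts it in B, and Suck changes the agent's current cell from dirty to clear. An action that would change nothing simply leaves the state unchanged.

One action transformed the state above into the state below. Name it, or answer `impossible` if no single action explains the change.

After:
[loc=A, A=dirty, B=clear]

impossible

try  Left: in A — A clear, B dirty
try Right: in B — A clear, B dirty
try  Suck: in A — A clear, B dirty
no single action produces the after-state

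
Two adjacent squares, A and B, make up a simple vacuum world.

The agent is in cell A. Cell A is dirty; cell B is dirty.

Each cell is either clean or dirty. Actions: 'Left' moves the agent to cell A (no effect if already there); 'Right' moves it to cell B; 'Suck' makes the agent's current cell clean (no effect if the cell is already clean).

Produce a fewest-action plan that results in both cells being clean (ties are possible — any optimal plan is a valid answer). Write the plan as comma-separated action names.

[1] after Suck: (A; A:clean, B:dirty)
[2] after Right: (B; A:clean, B:dirty)
[3] after Suck: (B; A:clean, B:clean)
min 3: Suck A + move + Suck B

Suck, Right, Suck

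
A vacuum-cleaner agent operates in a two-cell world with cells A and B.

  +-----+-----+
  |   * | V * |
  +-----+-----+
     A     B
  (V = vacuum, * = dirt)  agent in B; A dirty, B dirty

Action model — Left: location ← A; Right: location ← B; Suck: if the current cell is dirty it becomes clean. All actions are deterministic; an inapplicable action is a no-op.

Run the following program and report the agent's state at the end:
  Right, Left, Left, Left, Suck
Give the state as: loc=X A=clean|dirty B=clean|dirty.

loc=A A=clean B=dirty

1. Right → loc=B A=dirty B=dirty
2. Left → loc=A A=dirty B=dirty
3. Left → loc=A A=dirty B=dirty
4. Left → loc=A A=dirty B=dirty
5. Suck → loc=A A=clean B=dirty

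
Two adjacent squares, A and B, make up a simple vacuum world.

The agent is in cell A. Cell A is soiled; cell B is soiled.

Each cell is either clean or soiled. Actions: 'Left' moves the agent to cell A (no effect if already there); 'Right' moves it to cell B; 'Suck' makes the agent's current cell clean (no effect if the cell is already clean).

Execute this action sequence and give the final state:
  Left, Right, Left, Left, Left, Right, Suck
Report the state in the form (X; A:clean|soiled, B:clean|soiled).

(B; A:soiled, B:clean)

[1] after Left: (A; A:soiled, B:soiled)
[2] after Right: (B; A:soiled, B:soiled)
[3] after Left: (A; A:soiled, B:soiled)
[4] after Left: (A; A:soiled, B:soiled)
[5] after Left: (A; A:soiled, B:soiled)
[6] after Right: (B; A:soiled, B:soiled)
[7] after Suck: (B; A:soiled, B:clean)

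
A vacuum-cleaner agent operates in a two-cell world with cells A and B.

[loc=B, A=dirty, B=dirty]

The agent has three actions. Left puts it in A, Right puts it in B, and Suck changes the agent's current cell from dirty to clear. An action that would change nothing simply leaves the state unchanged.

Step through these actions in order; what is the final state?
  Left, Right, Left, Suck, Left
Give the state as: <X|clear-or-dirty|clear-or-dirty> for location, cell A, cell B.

[1] after Left: <A|dirty|dirty>
[2] after Right: <B|dirty|dirty>
[3] after Left: <A|dirty|dirty>
[4] after Suck: <A|clear|dirty>
[5] after Left: <A|clear|dirty>

<A|clear|dirty>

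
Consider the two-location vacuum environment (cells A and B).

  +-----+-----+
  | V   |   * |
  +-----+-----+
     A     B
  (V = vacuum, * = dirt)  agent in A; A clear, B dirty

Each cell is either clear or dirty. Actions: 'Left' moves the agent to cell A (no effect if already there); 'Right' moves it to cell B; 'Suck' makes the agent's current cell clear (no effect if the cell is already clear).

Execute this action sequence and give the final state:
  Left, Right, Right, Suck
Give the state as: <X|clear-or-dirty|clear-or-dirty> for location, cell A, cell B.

t=1 Left ⇒ <A|clear|dirty>
t=2 Right ⇒ <B|clear|dirty>
t=3 Right ⇒ <B|clear|dirty>
t=4 Suck ⇒ <B|clear|clear>

<B|clear|clear>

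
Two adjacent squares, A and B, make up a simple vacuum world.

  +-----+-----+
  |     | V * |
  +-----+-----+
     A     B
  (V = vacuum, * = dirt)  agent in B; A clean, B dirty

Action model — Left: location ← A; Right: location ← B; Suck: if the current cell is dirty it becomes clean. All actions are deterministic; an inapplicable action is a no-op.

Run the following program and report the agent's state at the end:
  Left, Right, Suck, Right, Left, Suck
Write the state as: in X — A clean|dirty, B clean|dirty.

1) do Left; now in A — A clean, B dirty
2) do Right; now in B — A clean, B dirty
3) do Suck; now in B — A clean, B clean
4) do Right; now in B — A clean, B clean
5) do Left; now in A — A clean, B clean
6) do Suck; now in A — A clean, B clean

in A — A clean, B clean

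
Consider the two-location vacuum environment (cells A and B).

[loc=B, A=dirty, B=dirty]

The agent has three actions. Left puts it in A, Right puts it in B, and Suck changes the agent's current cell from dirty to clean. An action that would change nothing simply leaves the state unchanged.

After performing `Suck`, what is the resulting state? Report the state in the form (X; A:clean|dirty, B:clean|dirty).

start: (B; A:dirty, B:dirty)
step 1/1 (Suck): (B; A:dirty, B:clean)

(B; A:dirty, B:clean)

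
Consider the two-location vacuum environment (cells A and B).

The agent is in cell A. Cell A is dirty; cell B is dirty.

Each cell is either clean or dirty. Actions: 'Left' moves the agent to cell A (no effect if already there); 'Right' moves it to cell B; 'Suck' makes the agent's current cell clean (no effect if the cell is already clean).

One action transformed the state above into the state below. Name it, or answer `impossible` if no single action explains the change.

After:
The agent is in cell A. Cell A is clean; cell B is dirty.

try  Left: <A|dirty|dirty>
try Right: <B|dirty|dirty>
try  Suck: <A|clean|dirty>  ← match

Suck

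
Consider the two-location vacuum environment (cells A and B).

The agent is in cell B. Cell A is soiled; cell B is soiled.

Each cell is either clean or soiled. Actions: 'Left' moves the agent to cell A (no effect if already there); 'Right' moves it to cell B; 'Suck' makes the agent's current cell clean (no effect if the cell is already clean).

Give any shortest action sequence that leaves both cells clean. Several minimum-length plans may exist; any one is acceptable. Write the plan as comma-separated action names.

Suck, Left, Suck

[1] after Suck: (B; A:soiled, B:clean)
[2] after Left: (A; A:soiled, B:clean)
[3] after Suck: (A; A:clean, B:clean)
min 3: Suck B + move + Suck A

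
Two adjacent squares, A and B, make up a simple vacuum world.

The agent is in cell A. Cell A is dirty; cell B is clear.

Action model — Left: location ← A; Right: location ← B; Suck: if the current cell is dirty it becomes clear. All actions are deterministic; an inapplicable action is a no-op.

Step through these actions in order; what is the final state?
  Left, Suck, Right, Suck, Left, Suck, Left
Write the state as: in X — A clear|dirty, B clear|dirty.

1. Left → in A — A dirty, B clear
2. Suck → in A — A clear, B clear
3. Right → in B — A clear, B clear
4. Suck → in B — A clear, B clear
5. Left → in A — A clear, B clear
6. Suck → in A — A clear, B clear
7. Left → in A — A clear, B clear

in A — A clear, B clear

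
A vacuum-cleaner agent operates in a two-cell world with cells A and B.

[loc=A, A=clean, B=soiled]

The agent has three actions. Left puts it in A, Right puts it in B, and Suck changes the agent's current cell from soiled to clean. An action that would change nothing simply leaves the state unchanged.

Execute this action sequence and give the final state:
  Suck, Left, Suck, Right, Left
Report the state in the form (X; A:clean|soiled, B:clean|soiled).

[1] after Suck: (A; A:clean, B:soiled)
[2] after Left: (A; A:clean, B:soiled)
[3] after Suck: (A; A:clean, B:soiled)
[4] after Right: (B; A:clean, B:soiled)
[5] after Left: (A; A:clean, B:soiled)

(A; A:clean, B:soiled)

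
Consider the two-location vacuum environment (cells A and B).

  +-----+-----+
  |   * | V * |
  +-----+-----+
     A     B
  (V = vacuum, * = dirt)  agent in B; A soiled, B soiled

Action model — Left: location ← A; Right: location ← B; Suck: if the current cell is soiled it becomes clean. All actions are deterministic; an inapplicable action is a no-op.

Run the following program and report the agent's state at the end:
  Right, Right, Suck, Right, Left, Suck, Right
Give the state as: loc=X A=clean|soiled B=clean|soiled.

step 1/7 (Right): loc=B A=soiled B=soiled
step 2/7 (Right): loc=B A=soiled B=soiled
step 3/7 (Suck): loc=B A=soiled B=clean
step 4/7 (Right): loc=B A=soiled B=clean
step 5/7 (Left): loc=A A=soiled B=clean
step 6/7 (Suck): loc=A A=clean B=clean
step 7/7 (Right): loc=B A=clean B=clean

loc=B A=clean B=clean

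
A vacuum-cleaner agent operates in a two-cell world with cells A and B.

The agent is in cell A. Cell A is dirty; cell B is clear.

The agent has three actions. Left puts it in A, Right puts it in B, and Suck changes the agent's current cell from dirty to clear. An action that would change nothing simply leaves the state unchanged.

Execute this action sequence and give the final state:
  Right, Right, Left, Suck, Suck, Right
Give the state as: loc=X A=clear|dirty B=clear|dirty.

loc=B A=clear B=clear

[1] after Right: loc=B A=dirty B=clear
[2] after Right: loc=B A=dirty B=clear
[3] after Left: loc=A A=dirty B=clear
[4] after Suck: loc=A A=clear B=clear
[5] after Suck: loc=A A=clear B=clear
[6] after Right: loc=B A=clear B=clear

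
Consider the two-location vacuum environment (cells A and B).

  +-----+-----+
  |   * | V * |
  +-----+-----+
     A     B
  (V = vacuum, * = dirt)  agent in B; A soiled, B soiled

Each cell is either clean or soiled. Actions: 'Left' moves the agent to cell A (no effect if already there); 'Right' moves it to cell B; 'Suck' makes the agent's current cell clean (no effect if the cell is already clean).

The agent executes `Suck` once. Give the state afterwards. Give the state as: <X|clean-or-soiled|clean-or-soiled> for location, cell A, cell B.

start: <B|soiled|soiled>
1) do Suck; now <B|soiled|clean>

<B|soiled|clean>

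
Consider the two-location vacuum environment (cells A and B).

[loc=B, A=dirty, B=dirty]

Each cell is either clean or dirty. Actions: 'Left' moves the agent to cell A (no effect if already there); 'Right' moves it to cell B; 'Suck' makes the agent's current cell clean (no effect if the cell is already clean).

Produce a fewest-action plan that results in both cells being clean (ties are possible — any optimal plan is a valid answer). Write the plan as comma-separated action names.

1) do Suck; now (B; A:dirty, B:clean)
2) do Left; now (A; A:dirty, B:clean)
3) do Suck; now (A; A:clean, B:clean)
min 3: Suck B + move + Suck A

Suck, Left, Suck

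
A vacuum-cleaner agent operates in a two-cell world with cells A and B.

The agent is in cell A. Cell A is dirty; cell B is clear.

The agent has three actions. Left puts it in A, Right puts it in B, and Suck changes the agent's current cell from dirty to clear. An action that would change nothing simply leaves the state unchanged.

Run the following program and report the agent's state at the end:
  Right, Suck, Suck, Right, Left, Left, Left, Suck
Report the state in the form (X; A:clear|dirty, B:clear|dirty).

(A; A:clear, B:clear)

[1] after Right: (B; A:dirty, B:clear)
[2] after Suck: (B; A:dirty, B:clear)
[3] after Suck: (B; A:dirty, B:clear)
[4] after Right: (B; A:dirty, B:clear)
[5] after Left: (A; A:dirty, B:clear)
[6] after Left: (A; A:dirty, B:clear)
[7] after Left: (A; A:dirty, B:clear)
[8] after Suck: (A; A:clear, B:clear)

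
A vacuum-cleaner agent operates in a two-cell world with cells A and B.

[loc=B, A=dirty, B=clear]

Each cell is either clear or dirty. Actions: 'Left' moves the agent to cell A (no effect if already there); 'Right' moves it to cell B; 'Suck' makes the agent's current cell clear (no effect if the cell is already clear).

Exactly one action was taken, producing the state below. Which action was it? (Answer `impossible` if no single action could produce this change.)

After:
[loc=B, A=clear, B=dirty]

try  Left: loc=A A=dirty B=clear
try Right: loc=B A=dirty B=clear
try  Suck: loc=B A=dirty B=clear
no single action produces the after-state

impossible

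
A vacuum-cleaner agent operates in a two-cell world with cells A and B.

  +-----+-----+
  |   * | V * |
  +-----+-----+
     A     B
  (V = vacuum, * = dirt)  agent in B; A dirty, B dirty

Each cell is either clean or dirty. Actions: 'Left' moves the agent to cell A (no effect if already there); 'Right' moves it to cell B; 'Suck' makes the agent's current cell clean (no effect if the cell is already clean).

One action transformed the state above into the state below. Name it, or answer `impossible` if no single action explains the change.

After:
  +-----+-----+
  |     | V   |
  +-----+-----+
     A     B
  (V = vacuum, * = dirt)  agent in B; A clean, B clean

impossible

try  Left: <A|dirty|dirty>
try Right: <B|dirty|dirty>
try  Suck: <B|dirty|clean>
no single action produces the after-state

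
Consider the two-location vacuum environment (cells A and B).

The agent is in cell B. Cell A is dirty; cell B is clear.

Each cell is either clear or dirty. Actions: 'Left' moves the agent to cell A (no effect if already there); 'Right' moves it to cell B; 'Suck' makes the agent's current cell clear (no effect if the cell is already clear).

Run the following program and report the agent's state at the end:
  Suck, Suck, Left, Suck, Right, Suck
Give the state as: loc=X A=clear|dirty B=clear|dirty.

loc=B A=clear B=clear

Suck (#1): loc=B A=dirty B=clear
Suck (#2): loc=B A=dirty B=clear
Left (#3): loc=A A=dirty B=clear
Suck (#4): loc=A A=clear B=clear
Right (#5): loc=B A=clear B=clear
Suck (#6): loc=B A=clear B=clear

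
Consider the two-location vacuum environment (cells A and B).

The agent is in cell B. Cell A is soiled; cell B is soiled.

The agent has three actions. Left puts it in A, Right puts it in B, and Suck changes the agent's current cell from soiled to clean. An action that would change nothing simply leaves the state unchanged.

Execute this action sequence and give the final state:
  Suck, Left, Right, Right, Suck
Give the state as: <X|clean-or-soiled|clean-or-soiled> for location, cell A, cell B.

<B|soiled|clean>

t=1 Suck ⇒ <B|soiled|clean>
t=2 Left ⇒ <A|soiled|clean>
t=3 Right ⇒ <B|soiled|clean>
t=4 Right ⇒ <B|soiled|clean>
t=5 Suck ⇒ <B|soiled|clean>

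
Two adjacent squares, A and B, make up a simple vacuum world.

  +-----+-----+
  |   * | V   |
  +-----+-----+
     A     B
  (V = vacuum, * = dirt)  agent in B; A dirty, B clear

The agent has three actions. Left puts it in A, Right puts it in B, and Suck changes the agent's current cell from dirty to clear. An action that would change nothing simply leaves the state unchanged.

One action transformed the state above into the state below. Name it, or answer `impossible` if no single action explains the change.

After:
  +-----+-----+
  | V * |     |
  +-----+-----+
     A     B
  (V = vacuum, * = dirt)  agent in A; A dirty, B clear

Left

try  Left: (A; A:dirty, B:clear)  ← match
try Right: (B; A:dirty, B:clear)
try  Suck: (B; A:dirty, B:clear)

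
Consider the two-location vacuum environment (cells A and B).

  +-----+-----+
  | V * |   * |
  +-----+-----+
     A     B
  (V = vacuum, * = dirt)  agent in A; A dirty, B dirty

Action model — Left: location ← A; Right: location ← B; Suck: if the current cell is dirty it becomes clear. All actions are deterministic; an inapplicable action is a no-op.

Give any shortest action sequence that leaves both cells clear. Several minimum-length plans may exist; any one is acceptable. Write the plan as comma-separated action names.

Suck, Right, Suck

1. Suck → in A — A clear, B dirty
2. Right → in B — A clear, B dirty
3. Suck → in B — A clear, B clear
min 3: Suck A + move + Suck B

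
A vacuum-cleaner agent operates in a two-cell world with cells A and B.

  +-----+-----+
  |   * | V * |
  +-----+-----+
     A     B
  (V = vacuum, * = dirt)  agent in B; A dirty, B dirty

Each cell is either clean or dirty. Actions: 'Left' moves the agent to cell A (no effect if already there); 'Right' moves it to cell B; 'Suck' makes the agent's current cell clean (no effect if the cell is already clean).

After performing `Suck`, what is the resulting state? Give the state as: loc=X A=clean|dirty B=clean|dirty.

start: loc=B A=dirty B=dirty
1. Suck → loc=B A=dirty B=clean

loc=B A=dirty B=clean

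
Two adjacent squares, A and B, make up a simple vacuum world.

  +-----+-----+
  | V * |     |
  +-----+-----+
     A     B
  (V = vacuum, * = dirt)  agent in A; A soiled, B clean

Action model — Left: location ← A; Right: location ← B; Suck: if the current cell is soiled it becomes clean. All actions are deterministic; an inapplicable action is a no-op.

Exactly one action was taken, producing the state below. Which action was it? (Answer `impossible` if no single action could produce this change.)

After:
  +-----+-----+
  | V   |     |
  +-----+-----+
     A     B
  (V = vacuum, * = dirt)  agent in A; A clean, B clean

Suck

try  Left: <A|soiled|clean>
try Right: <B|soiled|clean>
try  Suck: <A|clean|clean>  ← match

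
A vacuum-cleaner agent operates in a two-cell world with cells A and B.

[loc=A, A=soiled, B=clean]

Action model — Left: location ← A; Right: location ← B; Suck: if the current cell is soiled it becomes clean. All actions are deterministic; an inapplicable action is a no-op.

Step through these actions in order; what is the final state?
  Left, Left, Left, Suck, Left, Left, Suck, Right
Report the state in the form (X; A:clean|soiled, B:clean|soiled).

(B; A:clean, B:clean)

Left (#1): (A; A:soiled, B:clean)
Left (#2): (A; A:soiled, B:clean)
Left (#3): (A; A:soiled, B:clean)
Suck (#4): (A; A:clean, B:clean)
Left (#5): (A; A:clean, B:clean)
Left (#6): (A; A:clean, B:clean)
Suck (#7): (A; A:clean, B:clean)
Right (#8): (B; A:clean, B:clean)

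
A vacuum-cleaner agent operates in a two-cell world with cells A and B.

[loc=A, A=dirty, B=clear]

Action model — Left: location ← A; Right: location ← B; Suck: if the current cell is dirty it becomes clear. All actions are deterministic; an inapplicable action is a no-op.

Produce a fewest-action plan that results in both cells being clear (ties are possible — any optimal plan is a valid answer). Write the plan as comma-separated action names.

Suck

1) do Suck; now <A|clear|clear>
min 1: A is dirty, one Suck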